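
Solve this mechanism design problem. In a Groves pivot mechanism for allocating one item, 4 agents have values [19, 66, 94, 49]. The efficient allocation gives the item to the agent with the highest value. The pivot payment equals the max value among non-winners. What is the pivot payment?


Step 1: The efficient winner is agent 2 with value 94
Step 2: Other agents' values: [19, 66, 49]
Step 3: Pivot payment = max(others) = 66
Step 4: The winner pays 66

66


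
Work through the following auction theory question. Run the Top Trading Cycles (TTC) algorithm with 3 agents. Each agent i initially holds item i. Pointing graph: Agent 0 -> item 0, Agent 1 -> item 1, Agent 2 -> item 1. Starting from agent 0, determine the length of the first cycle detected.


Step 1: Trace the pointer graph from agent 0: 0 -> 0
Step 2: A cycle is detected when we revisit agent 0
Step 3: The cycle is: 0 -> 0
Step 4: Cycle length = 1

1


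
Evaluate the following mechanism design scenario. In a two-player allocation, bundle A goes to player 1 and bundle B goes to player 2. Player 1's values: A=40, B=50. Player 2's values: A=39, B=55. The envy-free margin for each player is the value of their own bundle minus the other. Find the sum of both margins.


Step 1: Player 1's margin = v1(A) - v1(B) = 40 - 50 = -10
Step 2: Player 2's margin = v2(B) - v2(A) = 55 - 39 = 16
Step 3: Total margin = -10 + 16 = 6

6


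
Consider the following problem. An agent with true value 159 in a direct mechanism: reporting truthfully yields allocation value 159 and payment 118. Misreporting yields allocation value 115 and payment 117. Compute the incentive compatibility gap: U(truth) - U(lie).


Step 1: U(truth) = value - payment = 159 - 118 = 41
Step 2: U(lie) = allocation - payment = 115 - 117 = -2
Step 3: IC gap = 41 - (-2) = 43

43


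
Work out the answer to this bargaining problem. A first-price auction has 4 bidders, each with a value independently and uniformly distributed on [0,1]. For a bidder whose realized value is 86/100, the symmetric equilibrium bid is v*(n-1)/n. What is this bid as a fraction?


Step 1: The symmetric BNE bidding function is b(v) = v * (n-1) / n
Step 2: Substitute v = 43/50 and n = 4
Step 3: b = 43/50 * 3/4
Step 4: b = 129/200

129/200


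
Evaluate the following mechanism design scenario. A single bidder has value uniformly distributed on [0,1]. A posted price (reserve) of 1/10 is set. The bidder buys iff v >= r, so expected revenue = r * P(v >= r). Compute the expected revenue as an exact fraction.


Step 1: Posted price r = 1/10, value support [0,1]
Step 2: P(v >= r) = (1 - 1/10)/1 = 9/10
Step 3: Expected revenue = r * P(v >= r) = 1/10 * 9/10
Step 4: Revenue = 9/100

9/100


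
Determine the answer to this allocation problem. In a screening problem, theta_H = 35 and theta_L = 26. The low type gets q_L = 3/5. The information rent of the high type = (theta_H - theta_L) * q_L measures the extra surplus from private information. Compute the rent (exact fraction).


Step 1: theta_H - theta_L = 35 - 26 = 9
Step 2: Information rent = (theta_H - theta_L) * q_L
Step 3: = 9 * 3/5
Step 4: = 27/5

27/5


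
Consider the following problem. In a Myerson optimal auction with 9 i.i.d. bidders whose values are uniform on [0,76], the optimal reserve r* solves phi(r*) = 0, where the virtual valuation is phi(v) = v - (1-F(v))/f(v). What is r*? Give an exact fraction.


Step 1: For U[0,76], F(v) = v/76 and f(v) = 1/76
Step 2: phi(v) = v - (1 - v/76)/(1/76) = v - (76 - v) = 2v - 76
Step 3: Set phi(r*) = 0: 2r* - 76 = 0
Step 4: r* = 76/2 = 38 (the number of bidders n = 9 does not enter)

38


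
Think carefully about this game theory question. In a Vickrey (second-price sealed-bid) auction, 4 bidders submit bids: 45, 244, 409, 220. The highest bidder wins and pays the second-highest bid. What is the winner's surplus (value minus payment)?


Step 1: Sort bids in descending order: 409, 244, 220, 45
Step 2: The winning bid is the highest: 409
Step 3: The payment equals the second-highest bid: 244
Step 4: Surplus = winner's bid - payment = 409 - 244 = 165

165


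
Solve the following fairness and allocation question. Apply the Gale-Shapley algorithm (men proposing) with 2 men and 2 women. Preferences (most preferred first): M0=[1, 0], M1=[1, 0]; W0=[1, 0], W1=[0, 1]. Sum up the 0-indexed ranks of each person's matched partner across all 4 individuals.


Step 1: Run Gale-Shapley (men propose, women hold best offer):
  M0 proposes to W1; she accepts
  M1 proposes to W1; rejected
  M1 proposes to W0; she accepts
Step 2: Final matching: W0-M1, W1-M0
Step 3: 0-indexed ranks (man's rank of his match, then woman's): 1 + 0 + 0 + 0
Step 4: Total rank sum = 1

1


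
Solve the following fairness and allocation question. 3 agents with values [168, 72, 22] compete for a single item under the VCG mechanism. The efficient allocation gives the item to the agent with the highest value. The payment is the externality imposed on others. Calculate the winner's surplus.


Step 1: The winner is the agent with the highest value: agent 0 with value 168
Step 2: Values of other agents: [72, 22]
Step 3: VCG payment = max of others' values = 72
Step 4: Surplus = 168 - 72 = 96

96


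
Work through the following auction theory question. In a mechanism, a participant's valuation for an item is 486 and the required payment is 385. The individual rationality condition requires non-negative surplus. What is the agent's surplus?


Step 1: Surplus = value - payment = 486 - 385 = 101
Step 2: IR is satisfied (surplus >= 0)

101


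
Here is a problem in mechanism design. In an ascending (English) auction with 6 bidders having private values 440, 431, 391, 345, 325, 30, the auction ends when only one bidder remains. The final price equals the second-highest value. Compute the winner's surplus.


Step 1: Identify the highest value: 440
Step 2: Identify the second-highest value: 431
Step 3: The final price = second-highest value = 431
Step 4: Surplus = 440 - 431 = 9

9


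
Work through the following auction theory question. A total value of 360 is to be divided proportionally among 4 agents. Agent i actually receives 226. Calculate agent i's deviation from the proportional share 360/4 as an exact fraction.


Step 1: Proportional share = 360/4 = 90
Step 2: Agent's actual allocation = 226
Step 3: Excess = 226 - 90 = 136

136


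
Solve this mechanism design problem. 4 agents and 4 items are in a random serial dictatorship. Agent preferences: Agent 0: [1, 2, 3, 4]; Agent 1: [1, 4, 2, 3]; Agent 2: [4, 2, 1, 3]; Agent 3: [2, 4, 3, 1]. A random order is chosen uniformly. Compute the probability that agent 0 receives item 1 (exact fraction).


Step 1: Agent 0 wants item 1
Step 2: There are 24 possible orderings of agents
Step 3: In 12 orderings, agent 0 gets item 1
Step 4: Probability = 12/24 = 1/2

1/2


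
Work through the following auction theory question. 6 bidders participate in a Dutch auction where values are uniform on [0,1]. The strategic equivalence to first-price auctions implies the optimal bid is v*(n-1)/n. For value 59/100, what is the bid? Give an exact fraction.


Step 1: Dutch auctions are strategically equivalent to first-price auctions
Step 2: The equilibrium bid is b(v) = v*(n-1)/n
Step 3: b = 59/100 * 5/6
Step 4: b = 59/120

59/120


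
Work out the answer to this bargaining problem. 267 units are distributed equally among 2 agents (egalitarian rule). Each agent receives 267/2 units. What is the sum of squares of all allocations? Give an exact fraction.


Step 1: Each agent's share = 267/2
Step 2: Square of each share = (267/2)^2 = 71289/4
Step 3: Sum of squares = 2 * 71289/4 = 71289/2

71289/2


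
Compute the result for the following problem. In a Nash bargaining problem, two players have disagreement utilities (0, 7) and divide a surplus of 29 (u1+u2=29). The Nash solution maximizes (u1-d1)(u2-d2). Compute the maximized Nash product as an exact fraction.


Step 1: The Nash solution splits surplus symmetrically above the disagreement point
Step 2: u1 = (total + d1 - d2)/2 = (29 + 0 - 7)/2 = 11
Step 3: u2 = (total - d1 + d2)/2 = (29 - 0 + 7)/2 = 18
Step 4: Nash product = (11 - 0) * (18 - 7)
Step 5: = 11 * 11 = 121

121


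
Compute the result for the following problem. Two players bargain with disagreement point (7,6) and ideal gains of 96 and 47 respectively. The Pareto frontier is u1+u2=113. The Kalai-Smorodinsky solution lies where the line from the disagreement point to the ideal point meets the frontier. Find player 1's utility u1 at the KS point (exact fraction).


Step 1: At the KS point, (u1-d1)/r1 = (u2-d2)/r2 = t and u1+u2 = 113
Step 2: u1 = d1 + r1*t and u2 = d2 + r2*t, so (d1 + r1*t) + (d2 + r2*t) = 113
Step 3: t = (113 - 7 - 6)/(96 + 47) = 100/143
Step 4: u1 = d1 + r1*t = 7 + 96 * 100/143 = 10601/143
Step 5: (Check: u2 = d2 + r2*t = 5558/143; u1+u2 = 10601/143 + 5558/143 = 113, on the frontier.)

10601/143


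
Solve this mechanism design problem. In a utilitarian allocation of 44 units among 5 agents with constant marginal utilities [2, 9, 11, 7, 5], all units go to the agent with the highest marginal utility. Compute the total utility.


Step 1: The marginal utilities are [2, 9, 11, 7, 5]
Step 2: The highest marginal utility is 11
Step 3: All 44 units go to that agent
Step 4: Total utility = 11 * 44 = 484

484


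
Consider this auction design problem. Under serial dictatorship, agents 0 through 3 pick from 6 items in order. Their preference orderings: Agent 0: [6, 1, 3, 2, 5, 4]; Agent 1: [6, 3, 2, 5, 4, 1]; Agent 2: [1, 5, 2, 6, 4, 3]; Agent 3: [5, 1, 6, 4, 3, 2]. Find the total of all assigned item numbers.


Step 1: Agent 0 picks item 6
Step 2: Agent 1 picks item 3
Step 3: Agent 2 picks item 1
Step 4: Agent 3 picks item 5
Step 5: Sum = 6 + 3 + 1 + 5 = 15

15


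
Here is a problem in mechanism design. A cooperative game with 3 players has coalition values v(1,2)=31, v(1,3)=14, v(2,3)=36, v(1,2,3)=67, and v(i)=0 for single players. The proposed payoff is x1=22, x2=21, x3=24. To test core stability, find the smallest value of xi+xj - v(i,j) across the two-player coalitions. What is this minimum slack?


Step 1: Slack for coalition (1,2): x1+x2 - v12 = 43 - 31 = 12
Step 2: Slack for coalition (1,3): x1+x3 - v13 = 46 - 14 = 32
Step 3: Slack for coalition (2,3): x2+x3 - v23 = 45 - 36 = 9
Step 4: Minimum slack = min(12, 32, 9) = 9, attained by (2,3); no pair can gain by deviating, so the allocation is in the core

9


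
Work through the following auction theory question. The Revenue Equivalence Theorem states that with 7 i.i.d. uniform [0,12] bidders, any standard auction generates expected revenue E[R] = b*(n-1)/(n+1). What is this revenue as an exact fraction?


Step 1: By Revenue Equivalence, expected revenue = b*(n-1)/(n+1)
Step 2: Substituting n = 7, b = 12
Step 3: Revenue = 12*(7-1)/(7+1) = 12*6/8
Step 4: Revenue = 72/8 = 9

9


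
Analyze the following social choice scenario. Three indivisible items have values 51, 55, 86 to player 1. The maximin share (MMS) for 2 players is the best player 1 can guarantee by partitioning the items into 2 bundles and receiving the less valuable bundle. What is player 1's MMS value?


Step 1: Item values = 51, 55, 86
Step 2: Enumerate all 2-bundle partitions and take the smaller bundle:
  Partition 1: {51} vs {55,86} -> bundles 51, 141; min = 51
  Partition 2: {55} vs {51,86} -> bundles 55, 137; min = 55
  Partition 3: {86} vs {51,55} -> bundles 86, 106; min = 86
Step 3: MMS = max(51, 55, 86) = 86

86


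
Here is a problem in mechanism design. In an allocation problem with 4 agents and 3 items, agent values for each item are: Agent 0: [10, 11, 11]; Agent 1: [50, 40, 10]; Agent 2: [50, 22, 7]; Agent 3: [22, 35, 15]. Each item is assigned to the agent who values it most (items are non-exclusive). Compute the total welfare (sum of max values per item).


Step 1: For each item, find the maximum value among all agents.
Step 2: Item 0 -> Agent 1 (value 50)
Step 3: Item 1 -> Agent 1 (value 40)
Step 4: Item 2 -> Agent 3 (value 15)
Step 5: Total welfare = 50 + 40 + 15 = 105

105


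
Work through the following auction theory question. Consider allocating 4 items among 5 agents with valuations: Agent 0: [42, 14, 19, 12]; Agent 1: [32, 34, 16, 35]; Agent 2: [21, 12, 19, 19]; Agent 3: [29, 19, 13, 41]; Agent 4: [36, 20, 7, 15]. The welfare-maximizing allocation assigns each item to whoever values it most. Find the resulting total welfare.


Step 1: For each item, find the maximum value among all agents.
Step 2: Item 0 -> Agent 0 (value 42)
Step 3: Item 1 -> Agent 1 (value 34)
Step 4: Item 2 -> Agent 0 (value 19)
Step 5: Item 3 -> Agent 3 (value 41)
Step 6: Total welfare = 42 + 34 + 19 + 41 = 136

136


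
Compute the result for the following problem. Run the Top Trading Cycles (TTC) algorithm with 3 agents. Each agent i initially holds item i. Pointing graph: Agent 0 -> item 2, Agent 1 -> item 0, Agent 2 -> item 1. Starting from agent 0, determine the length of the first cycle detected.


Step 1: Trace the pointer graph from agent 0: 0 -> 2 -> 1 -> 0
Step 2: A cycle is detected when we revisit agent 0
Step 3: The cycle is: 0 -> 2 -> 1 -> 0
Step 4: Cycle length = 3

3


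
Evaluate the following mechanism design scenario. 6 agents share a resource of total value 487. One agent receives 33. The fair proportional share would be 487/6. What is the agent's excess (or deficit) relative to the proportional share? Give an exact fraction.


Step 1: Proportional share = 487/6
Step 2: Agent's actual allocation = 33
Step 3: Excess = 33 - 487/6 = -289/6

-289/6


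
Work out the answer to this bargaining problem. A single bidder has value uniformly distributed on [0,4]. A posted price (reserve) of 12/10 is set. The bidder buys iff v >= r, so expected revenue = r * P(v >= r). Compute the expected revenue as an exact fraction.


Step 1: Posted price r = 6/5, value support [0,4]
Step 2: P(v >= r) = (4 - 6/5)/4 = 7/10
Step 3: Expected revenue = r * P(v >= r) = 6/5 * 7/10
Step 4: Revenue = 21/25

21/25


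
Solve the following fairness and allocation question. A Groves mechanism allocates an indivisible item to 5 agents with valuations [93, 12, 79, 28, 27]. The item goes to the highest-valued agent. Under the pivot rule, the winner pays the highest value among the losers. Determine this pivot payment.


Step 1: The efficient winner is agent 0 with value 93
Step 2: Other agents' values: [12, 79, 28, 27]
Step 3: Pivot payment = max(others) = 79
Step 4: The winner pays 79

79


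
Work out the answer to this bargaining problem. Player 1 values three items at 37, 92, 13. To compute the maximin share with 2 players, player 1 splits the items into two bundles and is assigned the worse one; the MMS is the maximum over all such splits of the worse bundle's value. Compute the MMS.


Step 1: Item values = 37, 92, 13
Step 2: Enumerate all 2-bundle partitions and take the smaller bundle:
  Partition 1: {37} vs {92,13} -> bundles 37, 105; min = 37
  Partition 2: {92} vs {37,13} -> bundles 92, 50; min = 50
  Partition 3: {13} vs {37,92} -> bundles 13, 129; min = 13
Step 3: MMS = max(37, 50, 13) = 50

50


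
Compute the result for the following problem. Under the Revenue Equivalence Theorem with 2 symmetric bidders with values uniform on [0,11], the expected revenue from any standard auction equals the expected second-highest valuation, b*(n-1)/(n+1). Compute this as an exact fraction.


Step 1: By Revenue Equivalence, expected revenue = b*(n-1)/(n+1)
Step 2: Substituting n = 2, b = 11
Step 3: Revenue = 11*(2-1)/(2+1) = 11*1/3
Step 4: Revenue = 11/3

11/3


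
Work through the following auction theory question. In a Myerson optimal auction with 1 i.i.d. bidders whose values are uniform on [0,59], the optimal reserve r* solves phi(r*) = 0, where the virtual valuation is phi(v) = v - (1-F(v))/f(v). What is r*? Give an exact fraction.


Step 1: For U[0,59], F(v) = v/59 and f(v) = 1/59
Step 2: phi(v) = v - (1 - v/59)/(1/59) = v - (59 - v) = 2v - 59
Step 3: Set phi(r*) = 0: 2r* - 59 = 0
Step 4: r* = 59/2 (the number of bidders n = 1 does not enter)

59/2


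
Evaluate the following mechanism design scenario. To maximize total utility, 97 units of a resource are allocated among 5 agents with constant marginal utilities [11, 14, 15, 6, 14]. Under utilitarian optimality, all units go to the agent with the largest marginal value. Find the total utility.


Step 1: The marginal utilities are [11, 14, 15, 6, 14]
Step 2: The highest marginal utility is 15
Step 3: All 97 units go to that agent
Step 4: Total utility = 15 * 97 = 1455

1455


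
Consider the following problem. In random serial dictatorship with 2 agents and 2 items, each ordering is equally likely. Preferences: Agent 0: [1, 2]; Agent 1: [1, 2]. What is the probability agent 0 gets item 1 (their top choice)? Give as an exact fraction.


Step 1: Agent 0 wants item 1
Step 2: There are 2 possible orderings of agents
Step 3: In 1 orderings, agent 0 gets item 1
Step 4: Probability = 1/2

1/2


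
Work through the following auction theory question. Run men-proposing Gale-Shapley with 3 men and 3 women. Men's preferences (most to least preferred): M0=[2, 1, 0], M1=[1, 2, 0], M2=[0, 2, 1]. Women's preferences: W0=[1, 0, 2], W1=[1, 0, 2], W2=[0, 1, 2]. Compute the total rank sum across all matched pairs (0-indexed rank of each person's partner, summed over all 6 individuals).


Step 1: Run Gale-Shapley (men propose, women hold best offer):
  M0 proposes to W2; she accepts
  M1 proposes to W1; she accepts
  M2 proposes to W0; she accepts
Step 2: Final matching: W0-M2, W1-M1, W2-M0
Step 3: 0-indexed ranks (man's rank of his match, then woman's): 0 + 2 + 0 + 0 + 0 + 0
Step 4: Total rank sum = 2

2


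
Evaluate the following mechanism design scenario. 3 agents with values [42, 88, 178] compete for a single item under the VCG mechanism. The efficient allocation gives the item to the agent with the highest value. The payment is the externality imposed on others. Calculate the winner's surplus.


Step 1: The winner is the agent with the highest value: agent 2 with value 178
Step 2: Values of other agents: [42, 88]
Step 3: VCG payment = max of others' values = 88
Step 4: Surplus = 178 - 88 = 90

90


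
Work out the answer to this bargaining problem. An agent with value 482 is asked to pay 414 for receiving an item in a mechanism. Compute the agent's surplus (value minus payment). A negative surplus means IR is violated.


Step 1: Surplus = value - payment = 482 - 414 = 68
Step 2: IR is satisfied (surplus >= 0)

68


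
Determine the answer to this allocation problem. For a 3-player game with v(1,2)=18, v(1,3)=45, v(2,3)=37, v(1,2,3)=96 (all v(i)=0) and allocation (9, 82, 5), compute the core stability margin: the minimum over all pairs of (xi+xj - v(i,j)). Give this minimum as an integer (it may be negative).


Step 1: Slack for coalition (1,2): x1+x2 - v12 = 91 - 18 = 73
Step 2: Slack for coalition (1,3): x1+x3 - v13 = 14 - 45 = -31
Step 3: Slack for coalition (2,3): x2+x3 - v23 = 87 - 37 = 50
Step 4: Minimum slack = min(73, -31, 50) = -31, attained by (1,3); coalition (1,3) can block (slack < 0), so the allocation is not in the core

-31


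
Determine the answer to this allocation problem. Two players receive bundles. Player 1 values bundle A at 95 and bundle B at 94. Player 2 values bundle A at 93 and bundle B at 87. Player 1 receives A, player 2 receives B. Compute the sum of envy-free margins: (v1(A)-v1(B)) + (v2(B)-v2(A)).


Step 1: Player 1's margin = v1(A) - v1(B) = 95 - 94 = 1
Step 2: Player 2's margin = v2(B) - v2(A) = 87 - 93 = -6
Step 3: Total margin = 1 + -6 = -5

-5


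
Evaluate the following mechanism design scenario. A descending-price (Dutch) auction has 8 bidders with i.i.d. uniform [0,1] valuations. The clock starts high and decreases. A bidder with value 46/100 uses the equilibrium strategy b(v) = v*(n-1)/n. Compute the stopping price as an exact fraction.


Step 1: Dutch auctions are strategically equivalent to first-price auctions
Step 2: The equilibrium bid is b(v) = v*(n-1)/n
Step 3: b = 23/50 * 7/8
Step 4: b = 161/400

161/400


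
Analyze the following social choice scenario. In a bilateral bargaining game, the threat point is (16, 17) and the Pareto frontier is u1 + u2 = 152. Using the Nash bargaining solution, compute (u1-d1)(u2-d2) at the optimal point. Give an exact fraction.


Step 1: The Nash solution splits surplus symmetrically above the disagreement point
Step 2: u1 = (total + d1 - d2)/2 = (152 + 16 - 17)/2 = 151/2
Step 3: u2 = (total - d1 + d2)/2 = (152 - 16 + 17)/2 = 153/2
Step 4: Nash product = (151/2 - 16) * (153/2 - 17)
Step 5: = 119/2 * 119/2 = 14161/4

14161/4


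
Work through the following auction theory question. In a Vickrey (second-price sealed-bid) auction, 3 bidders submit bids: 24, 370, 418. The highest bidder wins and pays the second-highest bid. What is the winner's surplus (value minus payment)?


Step 1: Sort bids in descending order: 418, 370, 24
Step 2: The winning bid is the highest: 418
Step 3: The payment equals the second-highest bid: 370
Step 4: Surplus = winner's bid - payment = 418 - 370 = 48

48


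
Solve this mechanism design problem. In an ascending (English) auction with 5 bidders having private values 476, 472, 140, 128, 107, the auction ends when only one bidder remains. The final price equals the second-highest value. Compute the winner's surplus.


Step 1: Identify the highest value: 476
Step 2: Identify the second-highest value: 472
Step 3: The final price = second-highest value = 472
Step 4: Surplus = 476 - 472 = 4

4


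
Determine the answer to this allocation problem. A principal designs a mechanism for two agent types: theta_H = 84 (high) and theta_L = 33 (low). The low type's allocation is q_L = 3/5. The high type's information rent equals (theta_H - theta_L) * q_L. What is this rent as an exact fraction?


Step 1: theta_H - theta_L = 84 - 33 = 51
Step 2: Information rent = (theta_H - theta_L) * q_L
Step 3: = 51 * 3/5
Step 4: = 153/5

153/5


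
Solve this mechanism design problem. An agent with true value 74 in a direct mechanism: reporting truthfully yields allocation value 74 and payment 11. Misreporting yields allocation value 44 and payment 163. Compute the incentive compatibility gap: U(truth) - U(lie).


Step 1: U(truth) = value - payment = 74 - 11 = 63
Step 2: U(lie) = allocation - payment = 44 - 163 = -119
Step 3: IC gap = 63 - (-119) = 182

182


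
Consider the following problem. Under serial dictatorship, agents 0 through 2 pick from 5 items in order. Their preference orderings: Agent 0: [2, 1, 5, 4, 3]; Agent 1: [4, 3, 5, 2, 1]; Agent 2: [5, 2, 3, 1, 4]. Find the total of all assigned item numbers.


Step 1: Agent 0 picks item 2
Step 2: Agent 1 picks item 4
Step 3: Agent 2 picks item 5
Step 4: Sum = 2 + 4 + 5 = 11

11


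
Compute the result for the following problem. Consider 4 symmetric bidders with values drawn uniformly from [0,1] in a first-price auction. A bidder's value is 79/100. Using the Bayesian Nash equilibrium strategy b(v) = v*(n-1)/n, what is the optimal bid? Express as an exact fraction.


Step 1: The symmetric BNE bidding function is b(v) = v * (n-1) / n
Step 2: Substitute v = 79/100 and n = 4
Step 3: b = 79/100 * 3/4
Step 4: b = 237/400

237/400


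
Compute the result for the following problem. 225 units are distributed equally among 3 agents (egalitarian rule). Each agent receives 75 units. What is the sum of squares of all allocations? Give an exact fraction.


Step 1: Each agent's share = 225/3 = 75
Step 2: Square of each share = (75)^2 = 5625
Step 3: Sum of squares = 3 * 5625 = 16875

16875


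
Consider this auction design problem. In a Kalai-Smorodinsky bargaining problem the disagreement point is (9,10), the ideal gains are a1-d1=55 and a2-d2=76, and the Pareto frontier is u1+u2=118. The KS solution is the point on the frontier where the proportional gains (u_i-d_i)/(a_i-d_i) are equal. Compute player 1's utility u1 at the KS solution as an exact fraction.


Step 1: At the KS point, (u1-d1)/r1 = (u2-d2)/r2 = t and u1+u2 = 118
Step 2: u1 = d1 + r1*t and u2 = d2 + r2*t, so (d1 + r1*t) + (d2 + r2*t) = 118
Step 3: t = (118 - 9 - 10)/(55 + 76) = 99/131
Step 4: u1 = d1 + r1*t = 9 + 55 * 99/131 = 6624/131
Step 5: (Check: u2 = d2 + r2*t = 8834/131; u1+u2 = 6624/131 + 8834/131 = 118, on the frontier.)

6624/131


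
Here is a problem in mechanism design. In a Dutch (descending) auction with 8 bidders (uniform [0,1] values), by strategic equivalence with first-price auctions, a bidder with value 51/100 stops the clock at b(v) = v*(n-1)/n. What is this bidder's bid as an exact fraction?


Step 1: Dutch auctions are strategically equivalent to first-price auctions
Step 2: The equilibrium bid is b(v) = v*(n-1)/n
Step 3: b = 51/100 * 7/8
Step 4: b = 357/800

357/800


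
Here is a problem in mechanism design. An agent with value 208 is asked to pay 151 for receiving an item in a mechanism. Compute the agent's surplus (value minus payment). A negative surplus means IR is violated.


Step 1: Surplus = value - payment = 208 - 151 = 57
Step 2: IR is satisfied (surplus >= 0)

57


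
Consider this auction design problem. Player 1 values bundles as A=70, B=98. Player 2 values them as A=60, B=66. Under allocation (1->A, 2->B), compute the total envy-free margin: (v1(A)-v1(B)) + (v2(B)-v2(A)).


Step 1: Player 1's margin = v1(A) - v1(B) = 70 - 98 = -28
Step 2: Player 2's margin = v2(B) - v2(A) = 66 - 60 = 6
Step 3: Total margin = -28 + 6 = -22

-22


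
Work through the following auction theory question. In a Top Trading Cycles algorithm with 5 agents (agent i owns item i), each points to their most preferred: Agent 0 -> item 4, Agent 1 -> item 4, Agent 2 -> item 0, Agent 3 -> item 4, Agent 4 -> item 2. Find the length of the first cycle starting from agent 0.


Step 1: Trace the pointer graph from agent 0: 0 -> 4 -> 2 -> 0
Step 2: A cycle is detected when we revisit agent 0
Step 3: The cycle is: 0 -> 4 -> 2 -> 0
Step 4: Cycle length = 3

3


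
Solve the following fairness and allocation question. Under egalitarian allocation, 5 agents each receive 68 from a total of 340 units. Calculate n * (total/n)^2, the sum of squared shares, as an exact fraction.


Step 1: Each agent's share = 340/5 = 68
Step 2: Square of each share = (68)^2 = 4624
Step 3: Sum of squares = 5 * 4624 = 23120

23120


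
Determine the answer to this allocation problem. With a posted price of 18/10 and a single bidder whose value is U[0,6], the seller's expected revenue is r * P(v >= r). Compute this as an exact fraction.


Step 1: Posted price r = 9/5, value support [0,6]
Step 2: P(v >= r) = (6 - 9/5)/6 = 7/10
Step 3: Expected revenue = r * P(v >= r) = 9/5 * 7/10
Step 4: Revenue = 63/50

63/50


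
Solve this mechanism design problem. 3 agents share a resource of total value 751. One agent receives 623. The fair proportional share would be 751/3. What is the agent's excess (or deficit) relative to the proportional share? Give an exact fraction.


Step 1: Proportional share = 751/3
Step 2: Agent's actual allocation = 623
Step 3: Excess = 623 - 751/3 = 1118/3

1118/3


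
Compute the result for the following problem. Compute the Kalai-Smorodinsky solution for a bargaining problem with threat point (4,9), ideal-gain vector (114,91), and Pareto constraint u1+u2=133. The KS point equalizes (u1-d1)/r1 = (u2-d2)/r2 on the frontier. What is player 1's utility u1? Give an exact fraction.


Step 1: At the KS point, (u1-d1)/r1 = (u2-d2)/r2 = t and u1+u2 = 133
Step 2: u1 = d1 + r1*t and u2 = d2 + r2*t, so (d1 + r1*t) + (d2 + r2*t) = 133
Step 3: t = (133 - 4 - 9)/(114 + 91) = 120/205 = 24/41
Step 4: u1 = d1 + r1*t = 4 + 114 * 24/41 = 2900/41
Step 5: (Check: u2 = d2 + r2*t = 2553/41; u1+u2 = 2900/41 + 2553/41 = 133, on the frontier.)

2900/41


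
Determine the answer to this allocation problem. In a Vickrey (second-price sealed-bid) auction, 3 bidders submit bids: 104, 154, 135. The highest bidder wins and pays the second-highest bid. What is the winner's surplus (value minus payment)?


Step 1: Sort bids in descending order: 154, 135, 104
Step 2: The winning bid is the highest: 154
Step 3: The payment equals the second-highest bid: 135
Step 4: Surplus = winner's bid - payment = 154 - 135 = 19

19


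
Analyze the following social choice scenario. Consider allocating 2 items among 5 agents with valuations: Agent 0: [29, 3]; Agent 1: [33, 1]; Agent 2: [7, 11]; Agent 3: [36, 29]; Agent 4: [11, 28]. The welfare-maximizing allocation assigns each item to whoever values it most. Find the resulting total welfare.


Step 1: For each item, find the maximum value among all agents.
Step 2: Item 0 -> Agent 3 (value 36)
Step 3: Item 1 -> Agent 3 (value 29)
Step 4: Total welfare = 36 + 29 = 65

65


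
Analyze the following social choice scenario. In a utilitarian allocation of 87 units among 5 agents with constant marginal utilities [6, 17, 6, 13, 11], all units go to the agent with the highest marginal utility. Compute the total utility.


Step 1: The marginal utilities are [6, 17, 6, 13, 11]
Step 2: The highest marginal utility is 17
Step 3: All 87 units go to that agent
Step 4: Total utility = 17 * 87 = 1479

1479


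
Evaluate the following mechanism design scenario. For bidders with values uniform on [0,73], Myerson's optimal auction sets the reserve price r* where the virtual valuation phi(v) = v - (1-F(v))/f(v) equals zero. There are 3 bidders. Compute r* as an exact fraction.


Step 1: For U[0,73], F(v) = v/73 and f(v) = 1/73
Step 2: phi(v) = v - (1 - v/73)/(1/73) = v - (73 - v) = 2v - 73
Step 3: Set phi(r*) = 0: 2r* - 73 = 0
Step 4: r* = 73/2 (the number of bidders n = 3 does not enter)

73/2


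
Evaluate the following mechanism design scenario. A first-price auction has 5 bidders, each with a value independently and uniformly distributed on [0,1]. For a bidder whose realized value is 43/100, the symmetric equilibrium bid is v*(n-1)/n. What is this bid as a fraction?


Step 1: The symmetric BNE bidding function is b(v) = v * (n-1) / n
Step 2: Substitute v = 43/100 and n = 5
Step 3: b = 43/100 * 4/5
Step 4: b = 43/125

43/125


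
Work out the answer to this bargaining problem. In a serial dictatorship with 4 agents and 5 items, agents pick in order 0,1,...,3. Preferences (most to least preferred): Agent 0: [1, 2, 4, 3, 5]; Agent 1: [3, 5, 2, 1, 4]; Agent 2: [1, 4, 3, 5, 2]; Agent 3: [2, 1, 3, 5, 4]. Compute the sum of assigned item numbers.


Step 1: Agent 0 picks item 1
Step 2: Agent 1 picks item 3
Step 3: Agent 2 picks item 4
Step 4: Agent 3 picks item 2
Step 5: Sum = 1 + 3 + 4 + 2 = 10

10


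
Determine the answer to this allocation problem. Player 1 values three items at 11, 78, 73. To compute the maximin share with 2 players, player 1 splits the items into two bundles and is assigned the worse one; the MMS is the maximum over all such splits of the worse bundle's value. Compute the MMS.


Step 1: Item values = 11, 78, 73
Step 2: Enumerate all 2-bundle partitions and take the smaller bundle:
  Partition 1: {11} vs {78,73} -> bundles 11, 151; min = 11
  Partition 2: {78} vs {11,73} -> bundles 78, 84; min = 78
  Partition 3: {73} vs {11,78} -> bundles 73, 89; min = 73
Step 3: MMS = max(11, 78, 73) = 78

78


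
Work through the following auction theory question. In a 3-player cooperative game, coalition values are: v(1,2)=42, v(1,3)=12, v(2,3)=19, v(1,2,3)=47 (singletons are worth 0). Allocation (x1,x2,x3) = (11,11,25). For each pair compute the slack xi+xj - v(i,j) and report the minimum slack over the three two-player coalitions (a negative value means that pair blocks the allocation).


Step 1: Slack for coalition (1,2): x1+x2 - v12 = 22 - 42 = -20
Step 2: Slack for coalition (1,3): x1+x3 - v13 = 36 - 12 = 24
Step 3: Slack for coalition (2,3): x2+x3 - v23 = 36 - 19 = 17
Step 4: Minimum slack = min(-20, 24, 17) = -20, attained by (1,2); coalition (1,2) can block (slack < 0), so the allocation is not in the core

-20


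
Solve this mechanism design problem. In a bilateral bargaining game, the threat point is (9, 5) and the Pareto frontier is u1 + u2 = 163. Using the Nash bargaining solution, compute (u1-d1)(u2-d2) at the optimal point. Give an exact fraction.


Step 1: The Nash solution splits surplus symmetrically above the disagreement point
Step 2: u1 = (total + d1 - d2)/2 = (163 + 9 - 5)/2 = 167/2
Step 3: u2 = (total - d1 + d2)/2 = (163 - 9 + 5)/2 = 159/2
Step 4: Nash product = (167/2 - 9) * (159/2 - 5)
Step 5: = 149/2 * 149/2 = 22201/4

22201/4


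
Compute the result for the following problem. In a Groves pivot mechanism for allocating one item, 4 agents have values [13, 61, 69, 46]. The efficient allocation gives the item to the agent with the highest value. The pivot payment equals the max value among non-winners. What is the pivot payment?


Step 1: The efficient winner is agent 2 with value 69
Step 2: Other agents' values: [13, 61, 46]
Step 3: Pivot payment = max(others) = 61
Step 4: The winner pays 61

61


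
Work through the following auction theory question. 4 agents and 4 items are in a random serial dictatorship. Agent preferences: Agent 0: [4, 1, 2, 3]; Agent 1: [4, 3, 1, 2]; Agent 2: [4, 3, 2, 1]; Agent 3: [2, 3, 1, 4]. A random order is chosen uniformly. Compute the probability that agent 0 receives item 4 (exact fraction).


Step 1: Agent 0 wants item 4
Step 2: There are 24 possible orderings of agents
Step 3: In 8 orderings, agent 0 gets item 4
Step 4: Probability = 8/24 = 1/3

1/3


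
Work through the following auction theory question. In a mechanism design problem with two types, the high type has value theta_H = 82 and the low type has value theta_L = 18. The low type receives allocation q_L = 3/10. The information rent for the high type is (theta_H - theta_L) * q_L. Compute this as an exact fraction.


Step 1: theta_H - theta_L = 82 - 18 = 64
Step 2: Information rent = (theta_H - theta_L) * q_L
Step 3: = 64 * 3/10
Step 4: = 96/5

96/5


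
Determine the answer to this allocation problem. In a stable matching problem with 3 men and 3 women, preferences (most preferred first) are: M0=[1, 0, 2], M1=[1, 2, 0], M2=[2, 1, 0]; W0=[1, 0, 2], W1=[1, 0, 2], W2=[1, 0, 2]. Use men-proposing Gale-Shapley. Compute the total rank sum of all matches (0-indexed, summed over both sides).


Step 1: Run Gale-Shapley (men propose, women hold best offer):
  M0 proposes to W1; she accepts
  M1 proposes to W1; she switches from M0
  M2 proposes to W2; she accepts
  M0 proposes to W0; she accepts
Step 2: Final matching: W0-M0, W1-M1, W2-M2
Step 3: 0-indexed ranks (man's rank of his match, then woman's): 1 + 1 + 0 + 0 + 0 + 2
Step 4: Total rank sum = 4

4


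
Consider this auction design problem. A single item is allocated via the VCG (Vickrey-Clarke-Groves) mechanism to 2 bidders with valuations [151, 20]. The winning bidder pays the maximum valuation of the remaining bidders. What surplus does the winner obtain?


Step 1: The winner is the agent with the highest value: agent 0 with value 151
Step 2: Values of other agents: [20]
Step 3: VCG payment = max of others' values = 20
Step 4: Surplus = 151 - 20 = 131

131


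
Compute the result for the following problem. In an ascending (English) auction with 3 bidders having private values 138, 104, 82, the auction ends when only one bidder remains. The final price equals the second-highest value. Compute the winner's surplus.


Step 1: Identify the highest value: 138
Step 2: Identify the second-highest value: 104
Step 3: The final price = second-highest value = 104
Step 4: Surplus = 138 - 104 = 34

34


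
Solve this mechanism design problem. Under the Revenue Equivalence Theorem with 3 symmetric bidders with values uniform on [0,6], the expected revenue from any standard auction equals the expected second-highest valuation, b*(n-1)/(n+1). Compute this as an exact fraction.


Step 1: By Revenue Equivalence, expected revenue = b*(n-1)/(n+1)
Step 2: Substituting n = 3, b = 6
Step 3: Revenue = 6*(3-1)/(3+1) = 6*2/4
Step 4: Revenue = 12/4 = 3

3


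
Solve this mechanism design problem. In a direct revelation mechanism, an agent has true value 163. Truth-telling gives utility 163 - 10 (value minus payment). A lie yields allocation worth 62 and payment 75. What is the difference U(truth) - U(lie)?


Step 1: U(truth) = value - payment = 163 - 10 = 153
Step 2: U(lie) = allocation - payment = 62 - 75 = -13
Step 3: IC gap = 153 - (-13) = 166

166


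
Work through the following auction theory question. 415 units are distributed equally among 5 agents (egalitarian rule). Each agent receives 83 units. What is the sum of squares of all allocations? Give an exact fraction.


Step 1: Each agent's share = 415/5 = 83
Step 2: Square of each share = (83)^2 = 6889
Step 3: Sum of squares = 5 * 6889 = 34445

34445


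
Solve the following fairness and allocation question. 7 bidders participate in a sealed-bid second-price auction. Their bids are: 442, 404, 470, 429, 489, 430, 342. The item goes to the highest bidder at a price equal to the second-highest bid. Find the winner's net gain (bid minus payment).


Step 1: Sort bids in descending order: 489, 470, 442, 430, 429, 404, 342
Step 2: The winning bid is the highest: 489
Step 3: The payment equals the second-highest bid: 470
Step 4: Surplus = winner's bid - payment = 489 - 470 = 19

19


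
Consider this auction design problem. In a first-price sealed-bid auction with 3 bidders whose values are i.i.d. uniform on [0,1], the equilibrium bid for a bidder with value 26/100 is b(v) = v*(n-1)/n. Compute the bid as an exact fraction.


Step 1: The symmetric BNE bidding function is b(v) = v * (n-1) / n
Step 2: Substitute v = 13/50 and n = 3
Step 3: b = 13/50 * 2/3
Step 4: b = 13/75

13/75


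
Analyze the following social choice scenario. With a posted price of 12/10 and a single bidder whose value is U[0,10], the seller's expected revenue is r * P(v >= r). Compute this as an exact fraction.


Step 1: Posted price r = 6/5, value support [0,10]
Step 2: P(v >= r) = (10 - 6/5)/10 = 22/25
Step 3: Expected revenue = r * P(v >= r) = 6/5 * 22/25
Step 4: Revenue = 132/125

132/125


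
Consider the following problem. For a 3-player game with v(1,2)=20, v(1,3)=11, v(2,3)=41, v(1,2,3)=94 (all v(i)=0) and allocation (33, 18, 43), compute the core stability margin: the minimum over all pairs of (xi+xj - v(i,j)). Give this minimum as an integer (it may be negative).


Step 1: Slack for coalition (1,2): x1+x2 - v12 = 51 - 20 = 31
Step 2: Slack for coalition (1,3): x1+x3 - v13 = 76 - 11 = 65
Step 3: Slack for coalition (2,3): x2+x3 - v23 = 61 - 41 = 20
Step 4: Minimum slack = min(31, 65, 20) = 20, attained by (2,3); no pair can gain by deviating, so the allocation is in the core

20


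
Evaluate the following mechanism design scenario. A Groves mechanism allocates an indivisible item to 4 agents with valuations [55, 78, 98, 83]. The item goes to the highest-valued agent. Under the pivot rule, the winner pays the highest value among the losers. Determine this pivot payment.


Step 1: The efficient winner is agent 2 with value 98
Step 2: Other agents' values: [55, 78, 83]
Step 3: Pivot payment = max(others) = 83
Step 4: The winner pays 83

83


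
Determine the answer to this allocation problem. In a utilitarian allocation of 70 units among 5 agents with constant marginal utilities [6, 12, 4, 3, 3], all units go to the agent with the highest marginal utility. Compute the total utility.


Step 1: The marginal utilities are [6, 12, 4, 3, 3]
Step 2: The highest marginal utility is 12
Step 3: All 70 units go to that agent
Step 4: Total utility = 12 * 70 = 840

840


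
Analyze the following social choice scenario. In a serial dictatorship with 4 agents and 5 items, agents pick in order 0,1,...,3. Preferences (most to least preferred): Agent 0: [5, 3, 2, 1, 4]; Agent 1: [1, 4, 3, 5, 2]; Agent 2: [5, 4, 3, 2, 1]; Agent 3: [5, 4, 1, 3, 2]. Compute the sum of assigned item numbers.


Step 1: Agent 0 picks item 5
Step 2: Agent 1 picks item 1
Step 3: Agent 2 picks item 4
Step 4: Agent 3 picks item 3
Step 5: Sum = 5 + 1 + 4 + 3 = 13

13
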